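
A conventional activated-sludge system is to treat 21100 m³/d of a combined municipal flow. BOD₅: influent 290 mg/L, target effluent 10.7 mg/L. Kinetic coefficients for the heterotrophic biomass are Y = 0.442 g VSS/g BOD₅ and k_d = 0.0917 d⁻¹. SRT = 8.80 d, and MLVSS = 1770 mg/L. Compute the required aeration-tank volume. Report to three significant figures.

V ≈ 7170 m³

Steady-state biomass mass balance: V·X·(1 + k_d·θ_c) = Y·Q·(S₀ − S)·θ_c, so V = 0.442 × 21100 × (290 − 10.7) × 8.80 / [1770 × (1 + 0.0917 × 8.80)] = 2.29×10^7 / 3198 = 7167 m³.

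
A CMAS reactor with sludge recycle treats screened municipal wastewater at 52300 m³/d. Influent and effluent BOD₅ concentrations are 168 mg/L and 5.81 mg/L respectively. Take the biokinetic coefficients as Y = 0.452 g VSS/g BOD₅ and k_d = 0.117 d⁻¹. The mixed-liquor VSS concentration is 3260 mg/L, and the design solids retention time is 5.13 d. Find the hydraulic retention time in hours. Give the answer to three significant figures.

τ ≈ 1.73 h

From the SRT design equation V = Y Q (S₀−S) θ_c / [X (1 + k_d θ_c)] = 0.452 × 52300 × (168 − 5.81) × 5.13 / [3260 × (1 + 0.117 × 5.13)] = 1.97×10^7 / 5217 = 3770 m³.
HRT = V/Q = 3770 m³ / 52300 m³·d⁻¹ = 0.07209 d × 24 = 1.730 h.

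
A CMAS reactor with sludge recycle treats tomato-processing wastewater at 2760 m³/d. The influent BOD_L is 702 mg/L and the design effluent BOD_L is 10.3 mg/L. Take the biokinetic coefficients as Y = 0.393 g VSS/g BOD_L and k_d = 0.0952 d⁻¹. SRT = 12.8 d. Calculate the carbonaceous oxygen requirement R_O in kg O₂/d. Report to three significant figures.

Correct the yield for decay: Y_obs = Y/(1 + k_d θ_c) = 0.393 / (1 + 0.0952 × 12.8) = 0.393 / 2.219 = 0.1771.
ΔS = 702 − 10.3 = 691.7 mg/L, so the substrate removal rate is 2760 × 691.7/1000 = 1909 kg BOD_L/d.
P_X = Y_obs·Q·(S₀ − S) = 0.1771 × 1909 = 338.2 kg VSS/d.
R_O = Q·(S₀ − S) − 1.42·P_X = 1909 − 1.42 × 338.2 = 1429 kg O₂/d.

R_O ≈ 1430 kg O₂/d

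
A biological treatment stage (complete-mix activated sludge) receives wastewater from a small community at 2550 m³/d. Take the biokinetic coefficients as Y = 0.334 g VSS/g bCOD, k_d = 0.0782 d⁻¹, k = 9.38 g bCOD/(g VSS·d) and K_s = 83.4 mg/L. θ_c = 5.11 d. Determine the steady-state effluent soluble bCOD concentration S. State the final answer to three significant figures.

S ≈ 7.99 mg/L

From the Monod/SRT balance for a CMAS, S = K_s·(1+k_d θ_c)/[θ_c·(Y k − k_d) − 1] = 83.4 × (1 + 0.0782 × 5.11) / [5.11 × (0.334 × 9.38 − 0.0782) − 1] = 116.7 / 14.61 = 7.990 mg/L.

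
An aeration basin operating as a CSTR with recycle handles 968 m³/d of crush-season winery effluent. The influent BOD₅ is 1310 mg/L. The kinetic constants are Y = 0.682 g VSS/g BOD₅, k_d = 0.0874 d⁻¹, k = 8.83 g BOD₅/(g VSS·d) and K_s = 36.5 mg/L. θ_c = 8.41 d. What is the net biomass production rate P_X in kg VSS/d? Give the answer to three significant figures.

P_X ≈ 498 kg VSS/d

Effluent substrate depends only on kinetics and SRT: S = K_s(1 + k_d θ_c) / [θ_c(Yk − k_d) − 1] = 36.5 × (1 + 0.0874 × 8.41) / [8.41 × (0.682 × 8.83 − 0.0874) − 1] = 63.33 / 48.91 = 1.295 mg/L.
Observed yield with endogenous decay: Y_obs = Y / (1 + k_d·θ_c) = 0.682 / (1 + 0.0874 × 8.41) = 0.682 / 1.735 = 0.3931 g VSS/g BOD₅.
ΔS = 1310 − 1.29 = 1309 mg/L, so the substrate removal rate is 968 × 1309/1000 = 1267 kg BOD₅/d.
So the net sludge growth is P_X = 0.3931 × 1267 = 498.0 kg VSS/d.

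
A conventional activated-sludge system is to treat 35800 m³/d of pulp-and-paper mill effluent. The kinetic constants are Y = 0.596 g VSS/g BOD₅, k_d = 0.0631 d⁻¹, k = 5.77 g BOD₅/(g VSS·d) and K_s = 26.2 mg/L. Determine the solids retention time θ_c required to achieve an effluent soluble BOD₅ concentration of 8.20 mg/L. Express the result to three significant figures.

Specific growth rate at S = 8.20 mg/L: μ = YkS/(K_s+S) = 0.596·5.77·8.20/(26.2+8.20) = 0.8197 d⁻¹.
θ_c = 1/(μ − k_d) = 1/(0.8197 − 0.0631) = 1/0.7566 = 1.322 d.

θ_c ≈ 1.32 d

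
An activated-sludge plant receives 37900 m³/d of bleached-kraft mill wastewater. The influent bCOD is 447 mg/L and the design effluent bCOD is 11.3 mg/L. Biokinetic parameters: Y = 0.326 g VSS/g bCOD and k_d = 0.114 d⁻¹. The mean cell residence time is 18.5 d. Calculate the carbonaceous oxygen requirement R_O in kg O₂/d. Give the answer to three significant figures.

R_O ≈ 14100 kg O₂/d

Y_obs = Y / (1 + k_d θ_c) = 0.326 / (1 + 0.114 × 18.5) = 0.326 / 3.109 = 0.1049.
Q·(S₀ − S) = 37900 × (447 − 11.3) × 10⁻³ = 16513 kg/d removed.
Net sludge production P_X = 0.1049 × 16513 = 1732 kg VSS/d.
R_O = Q·ΔS − 1.42 P_X = 16513 − 2459 = 14054 kg O₂/d.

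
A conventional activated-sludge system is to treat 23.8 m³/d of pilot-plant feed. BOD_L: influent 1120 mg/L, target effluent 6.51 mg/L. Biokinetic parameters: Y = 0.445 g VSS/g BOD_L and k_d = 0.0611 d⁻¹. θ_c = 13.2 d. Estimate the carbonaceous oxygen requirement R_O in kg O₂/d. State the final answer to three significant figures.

Correct the yield for decay: Y_obs = Y/(1 + k_d θ_c) = 0.445 / (1 + 0.0611 × 13.2) = 0.445 / 1.807 = 0.2463.
Q·(S₀ − S) = 23.8 × (1120 − 6.51) × 10⁻³ = 26.50 kg/d removed.
Net sludge production P_X = 0.2463 × 26.50 = 6.528 kg VSS/d.
R_O = Q·(S₀ − S) − 1.42·P_X = 26.50 − 1.42 × 6.528 = 17.23 kg O₂/d.

R_O ≈ 17.2 kg O₂/d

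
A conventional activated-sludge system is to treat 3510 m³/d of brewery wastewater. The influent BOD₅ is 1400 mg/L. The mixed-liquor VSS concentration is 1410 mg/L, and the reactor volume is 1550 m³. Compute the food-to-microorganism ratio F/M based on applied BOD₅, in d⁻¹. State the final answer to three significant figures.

F/M ≈ 2.25 d⁻¹

Food-to-microorganism ratio F/M = Q S₀ / (V X) = 3510 × 1400 / (1550 × 1410) = 2.248 d⁻¹.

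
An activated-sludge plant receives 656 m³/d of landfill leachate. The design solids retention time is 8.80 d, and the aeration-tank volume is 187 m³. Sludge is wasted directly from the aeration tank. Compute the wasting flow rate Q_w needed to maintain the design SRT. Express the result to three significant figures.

For wasting at MLVSS concentration, Q_w = V/θ_c = 187.0/8.80 = 21.25 m³/d.

Q_w ≈ 21.2 m³/d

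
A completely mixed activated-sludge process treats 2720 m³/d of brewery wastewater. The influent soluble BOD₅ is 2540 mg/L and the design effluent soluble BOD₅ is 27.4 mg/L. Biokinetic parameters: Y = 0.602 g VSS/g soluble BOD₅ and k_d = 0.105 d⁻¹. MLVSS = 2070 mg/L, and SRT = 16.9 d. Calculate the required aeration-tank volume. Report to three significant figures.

V ≈ 12100 m³

Steady-state biomass mass balance: V·X·(1 + k_d·θ_c) = Y·Q·(S₀ − S)·θ_c, so V = 0.602 × 2720 × (2540 − 27.4) × 16.9 / [2070 × (1 + 0.105 × 16.9)] = 6.95×10^7 / 5743 = 12107 m³.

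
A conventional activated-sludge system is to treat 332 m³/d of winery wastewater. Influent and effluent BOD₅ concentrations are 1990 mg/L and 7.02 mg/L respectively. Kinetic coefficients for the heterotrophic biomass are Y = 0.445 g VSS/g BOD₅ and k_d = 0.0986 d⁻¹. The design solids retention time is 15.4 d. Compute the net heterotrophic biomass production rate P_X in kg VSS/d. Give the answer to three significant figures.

P_X ≈ 116 kg VSS/d

The observed yield is Y_obs = Y/(1 + k_d·θ_c) = 0.445 / (1 + 0.0986 × 15.4) = 0.445 / 2.518 = 0.1767 g VSS per g BOD₅ removed.
Substrate removed = Q·(S₀ − S) = 332 m³/d × (1990 − 7.02) g/m³ = 6.58×10^5 g/d = 658.3 kg/d.
Net biomass production P_X = Y_obs × Q·(S₀ − S) = 0.1767 × 658.3 = 116.3 kg VSS/d.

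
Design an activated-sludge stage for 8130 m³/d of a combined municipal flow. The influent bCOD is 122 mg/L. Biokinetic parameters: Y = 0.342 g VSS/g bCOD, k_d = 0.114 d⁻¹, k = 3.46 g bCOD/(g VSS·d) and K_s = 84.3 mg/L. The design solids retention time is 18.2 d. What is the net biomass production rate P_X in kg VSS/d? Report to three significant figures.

P_X ≈ 97.7 kg VSS/d

For a completely mixed reactor with recycle the Lawrence–McCarty relation gives S = K_s·(1 + k_d·θ_c) / [θ_c·(Y·k − k_d) − 1] = 84.3 × (1 + 0.114 × 18.2) / [18.2 × (0.342 × 3.46 − 0.114) − 1] = 259.2 / 18.46 = 14.04 mg/L.
Y_obs = Y / (1 + k_d θ_c) = 0.342 / (1 + 0.114 × 18.2) = 0.342 / 3.075 = 0.1112.
Mass of bCOD removed per day: Q(S₀ − S) = 8130 × 108.0 g/m³ = 878.0 kg/d.
P_X = Y_obs · Q(S₀ − S) = 0.1112 × 878.0 = 97.66 kg VSS/d.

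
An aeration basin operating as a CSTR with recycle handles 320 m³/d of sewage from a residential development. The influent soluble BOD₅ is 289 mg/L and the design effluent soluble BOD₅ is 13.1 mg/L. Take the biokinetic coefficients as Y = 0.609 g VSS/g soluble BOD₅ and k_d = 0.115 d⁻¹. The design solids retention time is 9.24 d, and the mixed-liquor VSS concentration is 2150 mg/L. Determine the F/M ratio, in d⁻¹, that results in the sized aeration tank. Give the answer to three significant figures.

Rearranging the biomass balance for a CMAS with decay, V = Y·Q·ΔS·θ_c / [X·(1+k_d θ_c)] = 0.609 × 320 × (289 − 13.1) × 9.24 / [2150 × (1 + 0.115 × 9.24)] = 4.97×10^5 / 4435 = 112.0 m³.
F/M = applied load / biomass = Q·S₀/(V·X) = 320 × 289 / (112.0 × 2150) = 0.3839 d⁻¹.

F/M ≈ 0.384 d⁻¹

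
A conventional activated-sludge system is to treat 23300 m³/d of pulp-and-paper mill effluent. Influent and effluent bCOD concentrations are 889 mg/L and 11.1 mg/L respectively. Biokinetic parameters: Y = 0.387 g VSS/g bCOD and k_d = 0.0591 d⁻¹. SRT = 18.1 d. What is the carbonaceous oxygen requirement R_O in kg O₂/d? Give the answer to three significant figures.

R_O ≈ 15000 kg O₂/d

The observed yield is Y_obs = Y/(1 + k_d·θ_c) = 0.387 / (1 + 0.0591 × 18.1) = 0.387 / 2.070 = 0.1870 g VSS per g bCOD removed.
Substrate removed = Q·(S₀ − S) = 23300 m³/d × (889 − 11.1) g/m³ = 2.05×10^7 g/d = 20455 kg/d.
P_X = Y_obs·Q·(S₀ − S) = 0.1870 × 20455 = 3825 kg VSS/d.
R_O = Q·ΔS − 1.42 P_X = 20455 − 5431 = 15024 kg O₂/d.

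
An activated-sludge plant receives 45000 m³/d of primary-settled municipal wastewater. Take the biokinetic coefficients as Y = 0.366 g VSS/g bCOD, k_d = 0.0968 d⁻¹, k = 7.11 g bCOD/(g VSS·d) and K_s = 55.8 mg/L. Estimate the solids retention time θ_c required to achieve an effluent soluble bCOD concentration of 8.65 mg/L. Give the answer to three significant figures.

θ_c ≈ 3.96 d

At the target effluent, Y k S/(K_s+S) = 0.366×7.11×8.65/64.45 = 0.3493 d⁻¹.
Then 1/θ_c = μ − k_d = 0.3493 − 0.0968 = 0.2525 d⁻¹, giving θ_c = 3.961 d.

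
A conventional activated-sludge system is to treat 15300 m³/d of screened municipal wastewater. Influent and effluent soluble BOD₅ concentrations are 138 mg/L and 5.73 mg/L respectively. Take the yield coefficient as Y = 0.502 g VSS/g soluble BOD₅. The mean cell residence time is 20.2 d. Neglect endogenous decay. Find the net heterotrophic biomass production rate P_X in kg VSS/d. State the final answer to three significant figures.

With endogenous decay neglected, the observed yield equals the true yield: Y_obs = Y = 0.502 g VSS/g soluble BOD₅.
Q·(S₀ − S) = 15300 × (138 − 5.73) × 10⁻³ = 2024 kg/d removed.
Net biomass production P_X = Y_obs × Q·(S₀ − S) = 0.5020 × 2024 = 1016 kg VSS/d.

P_X ≈ 1020 kg VSS/d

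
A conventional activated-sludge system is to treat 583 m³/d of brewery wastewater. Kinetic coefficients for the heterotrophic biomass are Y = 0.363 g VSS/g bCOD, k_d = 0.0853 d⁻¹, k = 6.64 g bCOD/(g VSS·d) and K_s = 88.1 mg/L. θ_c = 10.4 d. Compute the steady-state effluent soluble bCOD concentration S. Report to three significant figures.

S ≈ 7.17 mg/L

For a completely mixed reactor with recycle the Lawrence–McCarty relation gives S = K_s·(1 + k_d·θ_c) / [θ_c·(Y·k − k_d) − 1] = 88.1 × (1 + 0.0853 × 10.4) / [10.4 × (0.363 × 6.64 − 0.0853) − 1] = 166.3 / 23.18 = 7.172 mg/L.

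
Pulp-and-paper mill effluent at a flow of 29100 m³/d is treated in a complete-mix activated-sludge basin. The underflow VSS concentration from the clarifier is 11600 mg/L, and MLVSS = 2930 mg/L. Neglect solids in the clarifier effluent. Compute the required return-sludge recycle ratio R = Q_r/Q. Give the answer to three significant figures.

R = Q_r/Q = X/(X_r − X) = 2930 / (11600 − 2930) = 0.3379.

R ≈ 0.338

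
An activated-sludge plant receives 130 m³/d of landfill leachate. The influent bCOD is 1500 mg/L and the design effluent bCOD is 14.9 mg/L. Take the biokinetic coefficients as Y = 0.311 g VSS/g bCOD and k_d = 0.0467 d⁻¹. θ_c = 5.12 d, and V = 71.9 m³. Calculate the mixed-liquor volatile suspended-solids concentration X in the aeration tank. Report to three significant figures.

X ≈ 3450 mg/L

X = Y·Q·ΔS·θ_c / [V·(1 + k_d θ_c)] = 0.311 × 130 × (1500 − 14.9) × 5.12 / [71.9 × (1 + 0.0467 × 5.12)] = 3451 mg/L.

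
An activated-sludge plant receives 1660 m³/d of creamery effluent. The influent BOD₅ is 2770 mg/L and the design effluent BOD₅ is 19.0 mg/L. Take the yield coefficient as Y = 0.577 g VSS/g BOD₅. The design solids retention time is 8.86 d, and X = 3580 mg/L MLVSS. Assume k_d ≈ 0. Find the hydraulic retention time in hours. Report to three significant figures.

τ ≈ 94.3 h

With k_d = 0 the design equation reduces to V = Y Q (S₀−S) θ_c / X = 0.577 × 1660 × (2770 − 19.0) × 8.86 / 3580 = 6521 m³.
HRT = V/Q = 6521 m³ / 1660 m³·d⁻¹ = 3.928 d × 24 = 94.28 h.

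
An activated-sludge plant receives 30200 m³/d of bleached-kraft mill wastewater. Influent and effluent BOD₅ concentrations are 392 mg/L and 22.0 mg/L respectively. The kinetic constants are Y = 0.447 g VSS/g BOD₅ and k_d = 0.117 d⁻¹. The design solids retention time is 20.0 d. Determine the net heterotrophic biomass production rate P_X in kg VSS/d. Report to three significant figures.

P_X ≈ 1500 kg VSS/d

Correct the yield for decay: Y_obs = Y/(1 + k_d θ_c) = 0.447 / (1 + 0.117 × 20.0) = 0.447 / 3.340 = 0.1338.
Q·(S₀ − S) = 30200 × (392 − 22.0) × 10⁻³ = 11174 kg/d removed.
Biomass produced: P_X = Y_obs·Q·ΔS = 0.1338 × 11174 ≈ 1495 kg VSS/d.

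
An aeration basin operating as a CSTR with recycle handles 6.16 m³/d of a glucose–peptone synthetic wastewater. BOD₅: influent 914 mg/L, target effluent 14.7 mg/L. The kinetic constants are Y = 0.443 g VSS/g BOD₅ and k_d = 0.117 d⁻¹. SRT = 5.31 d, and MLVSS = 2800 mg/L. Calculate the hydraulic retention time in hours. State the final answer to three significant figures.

Steady-state biomass mass balance: V·X·(1 + k_d·θ_c) = Y·Q·(S₀ − S)·θ_c, so V = 0.443 × 6.16 × (914 − 14.7) × 5.31 / [2800 × (1 + 0.117 × 5.31)] = 1.3×10^4 / 4540 = 2.871 m³.
τ = V/Q = 2.871/6.16 = 0.4660 d, or 11.18 h.

τ ≈ 11.2 h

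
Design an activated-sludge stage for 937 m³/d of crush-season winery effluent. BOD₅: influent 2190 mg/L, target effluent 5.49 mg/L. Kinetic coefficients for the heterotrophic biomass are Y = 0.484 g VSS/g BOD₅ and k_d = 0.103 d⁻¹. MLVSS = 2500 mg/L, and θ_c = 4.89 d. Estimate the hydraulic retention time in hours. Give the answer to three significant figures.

τ ≈ 33.0 h

Rearranging the biomass balance for a CMAS with decay, V = Y·Q·ΔS·θ_c / [X·(1+k_d θ_c)] = 0.484 × 937 × (2190 − 5.49) × 4.89 / [2500 × (1 + 0.103 × 4.89)] = 4.84×10^6 / 3759 = 1289 m³.
HRT = V/Q = 1289 m³ / 937 m³·d⁻¹ = 1.375 d × 24 = 33.01 h.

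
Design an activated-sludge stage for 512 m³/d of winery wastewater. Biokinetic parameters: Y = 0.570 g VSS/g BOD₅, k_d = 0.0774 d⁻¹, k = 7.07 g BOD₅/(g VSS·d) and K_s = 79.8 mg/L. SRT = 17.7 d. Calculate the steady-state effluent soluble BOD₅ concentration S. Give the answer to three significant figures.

For a completely mixed reactor with recycle the Lawrence–McCarty relation gives S = K_s·(1 + k_d·θ_c) / [θ_c·(Y·k − k_d) − 1] = 79.8 × (1 + 0.0774 × 17.7) / [17.7 × (0.570 × 7.07 − 0.0774) − 1] = 189.1 / 68.96 = 2.743 mg/L.

S ≈ 2.74 mg/L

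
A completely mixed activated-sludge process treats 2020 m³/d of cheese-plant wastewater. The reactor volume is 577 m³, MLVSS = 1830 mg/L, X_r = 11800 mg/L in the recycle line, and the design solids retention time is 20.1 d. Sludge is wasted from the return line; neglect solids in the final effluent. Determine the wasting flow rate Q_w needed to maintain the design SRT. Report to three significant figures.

Q_w ≈ 4.45 m³/d

θ_c = V·X/(Q_w·X_r) when wasting from the recycle, so Q_w = V·X/(θ_c·X_r) = 577.0 × 1830 / (20.1 × 11800) = 4.452 m³/d.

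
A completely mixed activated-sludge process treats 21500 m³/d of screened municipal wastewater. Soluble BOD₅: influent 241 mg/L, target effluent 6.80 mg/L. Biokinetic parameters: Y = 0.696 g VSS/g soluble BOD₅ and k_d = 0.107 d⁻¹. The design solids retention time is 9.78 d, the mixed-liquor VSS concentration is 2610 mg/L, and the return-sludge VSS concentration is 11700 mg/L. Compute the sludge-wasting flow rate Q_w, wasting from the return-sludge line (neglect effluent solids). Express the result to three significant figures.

Q_w ≈ 146 m³/d

Rearranging the biomass balance for a CMAS with decay, V = Y·Q·ΔS·θ_c / [X·(1+k_d θ_c)] = 0.696 × 21500 × (241 − 6.80) × 9.78 / [2610 × (1 + 0.107 × 9.78)] = 3.43×10^7 / 5341 = 6417 m³.
Wasting from the return line (neglecting effluent solids): Q_w = V·X / (θ_c·X_r) = 6417 × 2610 / (9.78 × 11700) = 146.4 m³/d.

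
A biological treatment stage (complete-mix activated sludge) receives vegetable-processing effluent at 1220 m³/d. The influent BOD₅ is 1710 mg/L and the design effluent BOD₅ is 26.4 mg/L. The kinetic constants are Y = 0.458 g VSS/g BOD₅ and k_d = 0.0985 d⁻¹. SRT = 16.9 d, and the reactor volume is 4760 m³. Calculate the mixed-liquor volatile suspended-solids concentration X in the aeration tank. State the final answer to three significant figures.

X ≈ 1250 mg/L

Solving the biomass balance for X: X = Y Q (S₀−S) θ_c / [V (1+k_d θ_c)] = 0.458 × 1220 × (1710 − 26.4) × 16.9 / [4760 × (1 + 0.0985 × 16.9)] = 1253 mg/L.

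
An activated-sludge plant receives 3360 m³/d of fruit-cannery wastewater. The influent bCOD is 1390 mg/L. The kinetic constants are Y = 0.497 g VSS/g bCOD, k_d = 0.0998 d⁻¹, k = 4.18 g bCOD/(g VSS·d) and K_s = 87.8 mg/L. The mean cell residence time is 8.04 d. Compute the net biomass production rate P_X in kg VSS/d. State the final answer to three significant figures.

P_X ≈ 1280 kg VSS/d

Effluent substrate depends only on kinetics and SRT: S = K_s(1 + k_d θ_c) / [θ_c(Yk − k_d) − 1] = 87.8 × (1 + 0.0998 × 8.04) / [8.04 × (0.497 × 4.18 − 0.0998) − 1] = 158.3 / 14.90 = 10.62 mg/L.
Y_obs = Y / (1 + k_d θ_c) = 0.497 / (1 + 0.0998 × 8.04) = 0.497 / 1.802 = 0.2757.
ΔS = 1390 − 10.6 = 1379 mg/L, so the substrate removal rate is 3360 × 1379/1000 = 4635 kg bCOD/d.
Biomass produced: P_X = Y_obs·Q·ΔS = 0.2757 × 4635 ≈ 1278 kg VSS/d.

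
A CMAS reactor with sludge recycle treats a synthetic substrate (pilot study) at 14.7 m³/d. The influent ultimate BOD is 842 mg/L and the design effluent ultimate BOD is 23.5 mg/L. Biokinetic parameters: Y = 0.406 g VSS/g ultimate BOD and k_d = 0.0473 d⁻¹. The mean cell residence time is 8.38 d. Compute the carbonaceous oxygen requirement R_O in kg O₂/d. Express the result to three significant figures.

R_O ≈ 7.06 kg O₂/d

The observed yield is Y_obs = Y/(1 + k_d·θ_c) = 0.406 / (1 + 0.0473 × 8.38) = 0.406 / 1.396 = 0.2908 g VSS per g ultimate BOD removed.
Q·(S₀ − S) = 14.7 × (842 − 23.5) × 10⁻³ = 12.03 kg/d removed.
P_X = Y_obs·Q·(S₀ − S) = 0.2908 × 12.03 = 3.498 kg VSS/d.
R_O = Q·ΔS − 1.42 P_X = 12.03 − 4.968 = 7.064 kg O₂/d.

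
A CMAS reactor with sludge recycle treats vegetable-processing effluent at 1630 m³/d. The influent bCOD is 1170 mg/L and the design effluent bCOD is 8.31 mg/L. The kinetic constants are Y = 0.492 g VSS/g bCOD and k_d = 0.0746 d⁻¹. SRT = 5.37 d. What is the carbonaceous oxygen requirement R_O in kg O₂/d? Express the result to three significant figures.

Correct the yield for decay: Y_obs = Y/(1 + k_d θ_c) = 0.492 / (1 + 0.0746 × 5.37) = 0.492 / 1.401 = 0.3513.
Q·(S₀ − S) = 1630 × (1170 − 8.31) × 10⁻³ = 1894 kg/d removed.
Net sludge production P_X = 0.3513 × 1894 = 665.2 kg VSS/d.
R_O = Q·(S₀ − S) − 1.42·P_X = 1894 − 1.42 × 665.2 = 949.0 kg O₂/d.

R_O ≈ 949 kg O₂/d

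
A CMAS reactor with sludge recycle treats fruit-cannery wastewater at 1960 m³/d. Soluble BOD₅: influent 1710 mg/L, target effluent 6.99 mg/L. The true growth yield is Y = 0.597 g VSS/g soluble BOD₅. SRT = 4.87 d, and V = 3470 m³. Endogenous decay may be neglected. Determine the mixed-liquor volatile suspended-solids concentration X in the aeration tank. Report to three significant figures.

X ≈ 2800 mg/L

From V·X = Y·Q·(S₀ − S)·θ_c (decay neglected): X = 0.597 × 1960 × (1710 − 6.99) × 4.87 / 3470 = 2797 mg/L.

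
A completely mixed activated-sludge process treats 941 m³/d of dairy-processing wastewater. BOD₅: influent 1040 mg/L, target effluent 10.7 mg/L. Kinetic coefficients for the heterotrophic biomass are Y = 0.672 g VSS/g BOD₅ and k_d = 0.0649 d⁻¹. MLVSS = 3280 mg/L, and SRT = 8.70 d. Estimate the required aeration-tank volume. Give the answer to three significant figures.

Rearranging the biomass balance for a CMAS with decay, V = Y·Q·ΔS·θ_c / [X·(1+k_d θ_c)] = 0.672 × 941 × (1040 − 10.7) × 8.70 / [3280 × (1 + 0.0649 × 8.70)] = 5.66×10^6 / 5132 = 1103 m³.

V ≈ 1100 m³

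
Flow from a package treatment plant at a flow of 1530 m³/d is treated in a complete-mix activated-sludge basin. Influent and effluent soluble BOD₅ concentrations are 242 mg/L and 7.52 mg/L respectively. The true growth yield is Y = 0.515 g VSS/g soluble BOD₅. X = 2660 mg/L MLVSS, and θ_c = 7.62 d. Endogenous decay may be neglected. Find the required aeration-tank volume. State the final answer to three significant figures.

V·X = Y·Q·ΔS·θ_c gives V = 0.515 × 1530 × (242 − 7.52) × 7.62 / 2660 = 529.3 m³.

V ≈ 529 m³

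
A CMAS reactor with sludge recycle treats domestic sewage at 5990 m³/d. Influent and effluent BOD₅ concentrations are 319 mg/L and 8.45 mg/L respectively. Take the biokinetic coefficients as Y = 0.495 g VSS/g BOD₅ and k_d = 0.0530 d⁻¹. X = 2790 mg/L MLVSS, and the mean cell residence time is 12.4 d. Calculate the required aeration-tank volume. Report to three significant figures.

V ≈ 2470 m³

Rearranging the biomass balance for a CMAS with decay, V = Y·Q·ΔS·θ_c / [X·(1+k_d θ_c)] = 0.495 × 5990 × (319 − 8.45) × 12.4 / [2790 × (1 + 0.0530 × 12.4)] = 1.14×10^7 / 4624 = 2469 m³.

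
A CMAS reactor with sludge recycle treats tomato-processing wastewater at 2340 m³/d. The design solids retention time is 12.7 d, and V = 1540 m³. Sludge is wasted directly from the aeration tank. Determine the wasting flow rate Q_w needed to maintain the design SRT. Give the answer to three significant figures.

Q_w ≈ 121 m³/d

Wasting from the aeration tank: Q_w = V / θ_c = 1540 / 12.7 = 121.3 m³/d.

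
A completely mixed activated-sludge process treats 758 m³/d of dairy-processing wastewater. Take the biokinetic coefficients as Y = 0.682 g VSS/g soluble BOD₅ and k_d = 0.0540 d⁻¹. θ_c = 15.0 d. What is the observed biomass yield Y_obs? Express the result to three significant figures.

Observed yield with endogenous decay: Y_obs = Y / (1 + k_d·θ_c) = 0.682 / (1 + 0.0540 × 15.0) = 0.682 / 1.810 = 0.3768 g VSS/g soluble BOD₅.

Y_obs ≈ 0.377 g VSS/g soluble BOD₅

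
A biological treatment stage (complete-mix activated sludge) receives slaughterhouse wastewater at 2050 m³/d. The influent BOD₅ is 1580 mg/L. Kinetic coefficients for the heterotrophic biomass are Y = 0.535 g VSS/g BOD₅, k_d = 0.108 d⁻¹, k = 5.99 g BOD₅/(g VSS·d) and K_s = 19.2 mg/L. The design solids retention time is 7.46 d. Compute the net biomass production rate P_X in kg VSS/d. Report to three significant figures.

P_X ≈ 959 kg VSS/d

From the Monod/SRT balance for a CMAS, S = K_s·(1+k_d θ_c)/[θ_c·(Y k − k_d) − 1] = 19.2 × (1 + 0.108 × 7.46) / [7.46 × (0.535 × 5.99 − 0.108) − 1] = 34.67 / 22.10 = 1.569 mg/L.
Y_obs = Y / (1 + k_d θ_c) = 0.535 / (1 + 0.108 × 7.46) = 0.535 / 1.806 = 0.2963.
Q·(S₀ − S) = 2050 × (1580 − 1.57) × 10⁻³ = 3236 kg/d removed.
Biomass produced: P_X = Y_obs·Q·ΔS = 0.2963 × 3236 ≈ 958.7 kg VSS/d.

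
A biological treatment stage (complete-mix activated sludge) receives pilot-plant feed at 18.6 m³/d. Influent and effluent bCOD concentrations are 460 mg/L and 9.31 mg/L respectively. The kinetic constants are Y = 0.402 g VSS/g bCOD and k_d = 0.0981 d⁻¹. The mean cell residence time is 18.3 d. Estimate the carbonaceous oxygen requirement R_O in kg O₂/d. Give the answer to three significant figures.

Y_obs = Y / (1 + k_d θ_c) = 0.402 / (1 + 0.0981 × 18.3) = 0.402 / 2.795 = 0.1438.
Mass of bCOD removed per day: Q(S₀ − S) = 18.6 × 450.7 g/m³ = 8.383 kg/d.
Net sludge production P_X = 0.1438 × 8.383 = 1.206 kg VSS/d.
R_O = Q·ΔS − 1.42 P_X = 8.383 − 1.712 = 6.671 kg O₂/d.

R_O ≈ 6.67 kg O₂/d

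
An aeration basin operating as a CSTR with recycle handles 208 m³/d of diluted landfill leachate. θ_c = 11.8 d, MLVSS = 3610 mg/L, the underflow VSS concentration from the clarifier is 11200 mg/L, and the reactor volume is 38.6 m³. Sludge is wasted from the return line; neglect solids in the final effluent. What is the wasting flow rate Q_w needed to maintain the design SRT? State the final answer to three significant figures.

Q_w ≈ 1.05 m³/d

Wasting from the return line (neglecting effluent solids): Q_w = V·X / (θ_c·X_r) = 38.60 × 3610 / (11.8 × 11200) = 1.054 m³/d.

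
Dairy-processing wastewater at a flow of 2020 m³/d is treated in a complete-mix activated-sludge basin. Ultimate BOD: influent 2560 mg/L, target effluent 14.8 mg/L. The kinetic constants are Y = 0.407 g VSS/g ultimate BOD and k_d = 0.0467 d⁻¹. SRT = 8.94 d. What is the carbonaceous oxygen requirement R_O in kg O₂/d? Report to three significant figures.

R_O ≈ 3050 kg O₂/d

Y_obs = Y / (1 + k_d θ_c) = 0.407 / (1 + 0.0467 × 8.94) = 0.407 / 1.417 = 0.2871.
ΔS = 2560 − 14.8 = 2545 mg/L, so the substrate removal rate is 2020 × 2545/1000 = 5141 kg ultimate BOD/d.
Net sludge production P_X = 0.2871 × 5141 = 1476 kg VSS/d.
R_O = Q·ΔS − 1.42 P_X = 5141 − 2096 = 3045 kg O₂/d.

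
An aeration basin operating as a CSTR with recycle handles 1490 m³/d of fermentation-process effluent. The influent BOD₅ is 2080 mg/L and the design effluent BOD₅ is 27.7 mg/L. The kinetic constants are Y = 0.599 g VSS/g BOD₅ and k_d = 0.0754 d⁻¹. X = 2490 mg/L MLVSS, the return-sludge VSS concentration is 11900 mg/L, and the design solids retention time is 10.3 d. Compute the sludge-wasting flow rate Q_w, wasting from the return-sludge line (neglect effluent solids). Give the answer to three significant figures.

Steady-state biomass mass balance: V·X·(1 + k_d·θ_c) = Y·Q·(S₀ − S)·θ_c, so V = 0.599 × 1490 × (2080 − 27.7) × 10.3 / [2490 × (1 + 0.0754 × 10.3)] = 1.89×10^7 / 4424 = 4265 m³.
Q_w = (V·X)/(θ_c X_r) = 4265 × 2490 / (10.3 × 11900) = 86.64 m³/d.

Q_w ≈ 86.6 m³/d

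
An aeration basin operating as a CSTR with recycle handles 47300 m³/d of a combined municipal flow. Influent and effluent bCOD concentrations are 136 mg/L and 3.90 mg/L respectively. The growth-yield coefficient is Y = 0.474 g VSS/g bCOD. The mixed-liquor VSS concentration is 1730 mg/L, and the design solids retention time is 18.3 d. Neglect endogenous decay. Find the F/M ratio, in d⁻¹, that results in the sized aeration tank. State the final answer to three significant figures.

V·X = Y·Q·ΔS·θ_c gives V = 0.474 × 47300 × (136 − 3.90) × 18.3 / 1730 = 31329 m³.
F/M = applied load / biomass = Q·S₀/(V·X) = 47300 × 136 / (31329 × 1730) = 0.1187 d⁻¹.

F/M ≈ 0.119 d⁻¹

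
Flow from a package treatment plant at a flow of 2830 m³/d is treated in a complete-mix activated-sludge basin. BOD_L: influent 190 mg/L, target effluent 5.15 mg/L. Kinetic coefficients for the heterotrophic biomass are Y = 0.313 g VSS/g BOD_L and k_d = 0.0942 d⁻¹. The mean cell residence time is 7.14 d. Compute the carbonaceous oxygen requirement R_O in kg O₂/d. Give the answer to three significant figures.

The observed yield is Y_obs = Y/(1 + k_d·θ_c) = 0.313 / (1 + 0.0942 × 7.14) = 0.313 / 1.673 = 0.1871 g VSS per g BOD_L removed.
Substrate removed = Q·(S₀ − S) = 2830 m³/d × (190 − 5.15) g/m³ = 5.23×10^5 g/d = 523.1 kg/d.
Net sludge production P_X = 0.1871 × 523.1 = 97.90 kg VSS/d.
R_O = Q·ΔS − 1.42 P_X = 523.1 − 139.0 = 384.1 kg O₂/d.

R_O ≈ 384 kg O₂/d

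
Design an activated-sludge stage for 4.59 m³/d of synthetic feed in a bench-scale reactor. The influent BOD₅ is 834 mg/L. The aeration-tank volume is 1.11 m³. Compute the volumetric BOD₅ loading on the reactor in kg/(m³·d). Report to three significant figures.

L_v = Q S₀ / V = 4.59 × 834 × 10⁻³ / 1.110 = 3.449 kg/(m³·d).

L_v ≈ 3.45 kg BOD₅/(m³·d)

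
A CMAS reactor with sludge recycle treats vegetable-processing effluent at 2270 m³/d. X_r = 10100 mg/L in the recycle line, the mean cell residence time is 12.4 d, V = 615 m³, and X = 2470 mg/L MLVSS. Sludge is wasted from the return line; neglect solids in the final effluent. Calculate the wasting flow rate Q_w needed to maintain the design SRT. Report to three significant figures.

θ_c = V·X/(Q_w·X_r) when wasting from the recycle, so Q_w = V·X/(θ_c·X_r) = 615.0 × 2470 / (12.4 × 10100) = 12.13 m³/d.

Q_w ≈ 12.1 m³/d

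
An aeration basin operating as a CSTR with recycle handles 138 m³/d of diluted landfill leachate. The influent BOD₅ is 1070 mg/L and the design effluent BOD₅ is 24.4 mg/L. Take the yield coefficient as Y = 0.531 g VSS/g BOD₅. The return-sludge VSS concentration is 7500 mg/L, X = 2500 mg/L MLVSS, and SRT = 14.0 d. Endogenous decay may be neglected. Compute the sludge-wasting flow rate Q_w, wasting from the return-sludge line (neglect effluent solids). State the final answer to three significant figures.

Biomass mass balance (decay neglected): V·X = Y·Q·(S₀ − S)·θ_c, so V = 0.531 × 138 × (1070 − 24.4) × 14.0 / 2500 = 429.1 m³.
Q_w = (V·X)/(θ_c X_r) = 429.1 × 2500 / (14.0 × 7500) = 10.22 m³/d.

Q_w ≈ 10.2 m³/d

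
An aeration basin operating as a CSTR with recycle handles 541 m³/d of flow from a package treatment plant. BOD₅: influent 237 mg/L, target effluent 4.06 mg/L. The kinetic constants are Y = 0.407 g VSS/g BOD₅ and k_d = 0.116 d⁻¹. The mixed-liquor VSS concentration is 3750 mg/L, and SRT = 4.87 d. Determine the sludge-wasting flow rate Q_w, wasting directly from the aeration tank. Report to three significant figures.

Q_w ≈ 8.74 m³/d

From the SRT design equation V = Y Q (S₀−S) θ_c / [X (1 + k_d θ_c)] = 0.407 × 541 × (237 − 4.06) × 4.87 / [3750 × (1 + 0.116 × 4.87)] = 2.5×10^5 / 5868 = 42.56 m³.
For wasting at MLVSS concentration, Q_w = V/θ_c = 42.56/4.87 = 8.740 m³/d.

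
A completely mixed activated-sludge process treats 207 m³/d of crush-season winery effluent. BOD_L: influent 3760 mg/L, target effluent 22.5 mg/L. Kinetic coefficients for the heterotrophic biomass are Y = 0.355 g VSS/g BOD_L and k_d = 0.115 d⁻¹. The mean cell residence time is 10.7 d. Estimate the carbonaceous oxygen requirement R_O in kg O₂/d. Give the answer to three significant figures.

Observed yield with endogenous decay: Y_obs = Y / (1 + k_d·θ_c) = 0.355 / (1 + 0.115 × 10.7) = 0.355 / 2.231 = 0.1592 g VSS/g BOD_L.
Q·(S₀ − S) = 207 × (3760 − 22.5) × 10⁻³ = 773.7 kg/d removed.
Biomass synthesised: P_X = Y_obs × 773.7 = 123.1 kg VSS/d.
R_O = Q·ΔS − 1.42 P_X = 773.7 − 174.9 = 598.8 kg O₂/d.

R_O ≈ 599 kg O₂/d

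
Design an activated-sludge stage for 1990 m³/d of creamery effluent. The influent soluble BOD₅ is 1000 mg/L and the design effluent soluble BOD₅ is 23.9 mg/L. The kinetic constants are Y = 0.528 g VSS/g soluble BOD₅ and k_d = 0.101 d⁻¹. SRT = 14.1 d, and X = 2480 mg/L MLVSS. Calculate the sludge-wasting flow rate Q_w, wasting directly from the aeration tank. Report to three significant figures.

Q_w ≈ 171 m³/d

Steady-state biomass mass balance: V·X·(1 + k_d·θ_c) = Y·Q·(S₀ − S)·θ_c, so V = 0.528 × 1990 × (1000 − 23.9) × 14.1 / [2480 × (1 + 0.101 × 14.1)] = 1.45×10^7 / 6012 = 2405 m³.
For wasting at MLVSS concentration, Q_w = V/θ_c = 2405/14.1 = 170.6 m³/d.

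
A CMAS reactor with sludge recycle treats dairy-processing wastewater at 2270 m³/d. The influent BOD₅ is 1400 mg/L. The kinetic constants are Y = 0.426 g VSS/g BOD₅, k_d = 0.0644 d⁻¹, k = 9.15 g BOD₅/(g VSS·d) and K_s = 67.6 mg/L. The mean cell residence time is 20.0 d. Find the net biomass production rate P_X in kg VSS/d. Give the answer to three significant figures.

P_X ≈ 591 kg VSS/d

Effluent substrate depends only on kinetics and SRT: S = K_s(1 + k_d θ_c) / [θ_c(Yk − k_d) − 1] = 67.6 × (1 + 0.0644 × 20.0) / [20.0 × (0.426 × 9.15 − 0.0644) − 1] = 154.7 / 75.67 = 2.044 mg/L.
Y_obs = Y / (1 + k_d θ_c) = 0.426 / (1 + 0.0644 × 20.0) = 0.426 / 2.288 = 0.1862.
ΔS = 1400 − 2.04 = 1398 mg/L, so the substrate removal rate is 2270 × 1398/1000 = 3173 kg BOD₅/d.
Net biomass production P_X = Y_obs × Q·(S₀ − S) = 0.1862 × 3173 = 590.8 kg VSS/d.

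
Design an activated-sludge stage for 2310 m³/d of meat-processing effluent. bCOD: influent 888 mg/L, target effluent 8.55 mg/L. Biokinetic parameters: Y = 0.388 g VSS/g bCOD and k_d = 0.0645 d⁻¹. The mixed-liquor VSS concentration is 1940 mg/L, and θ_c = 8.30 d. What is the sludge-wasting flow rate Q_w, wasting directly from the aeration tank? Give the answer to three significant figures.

Q_w ≈ 265 m³/d

Steady-state biomass mass balance: V·X·(1 + k_d·θ_c) = Y·Q·(S₀ − S)·θ_c, so V = 0.388 × 2310 × (888 − 8.55) × 8.30 / [1940 × (1 + 0.0645 × 8.30)] = 6.54×10^6 / 2979 = 2196 m³.
With mixed-liquor wasting, θ_c = V/Q_w, so Q_w = V/θ_c = 2196/8.30 = 264.6 m³/d.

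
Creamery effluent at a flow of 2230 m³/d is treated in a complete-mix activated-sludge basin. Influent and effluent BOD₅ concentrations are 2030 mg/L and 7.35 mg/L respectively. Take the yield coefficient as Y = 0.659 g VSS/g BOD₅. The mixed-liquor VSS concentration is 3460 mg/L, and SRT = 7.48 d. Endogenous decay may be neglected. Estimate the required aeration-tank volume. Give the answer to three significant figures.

Biomass mass balance (decay neglected): V·X = Y·Q·(S₀ − S)·θ_c, so V = 0.659 × 2230 × (2030 − 7.35) × 7.48 / 3460 = 6426 m³.

V ≈ 6430 m³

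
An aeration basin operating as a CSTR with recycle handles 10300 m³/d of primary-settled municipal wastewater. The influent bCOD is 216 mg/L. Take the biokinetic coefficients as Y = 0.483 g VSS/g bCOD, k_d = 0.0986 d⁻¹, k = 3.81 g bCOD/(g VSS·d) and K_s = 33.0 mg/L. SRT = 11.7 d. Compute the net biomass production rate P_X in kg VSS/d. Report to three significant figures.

For a completely mixed reactor with recycle the Lawrence–McCarty relation gives S = K_s·(1 + k_d·θ_c) / [θ_c·(Y·k − k_d) − 1] = 33.0 × (1 + 0.0986 × 11.7) / [11.7 × (0.483 × 3.81 − 0.0986) − 1] = 71.07 / 19.38 = 3.668 mg/L.
Observed yield with endogenous decay: Y_obs = Y / (1 + k_d·θ_c) = 0.483 / (1 + 0.0986 × 11.7) = 0.483 / 2.154 = 0.2243 g VSS/g bCOD.
ΔS = 216 − 3.67 = 212.3 mg/L, so the substrate removal rate is 10300 × 212.3/1000 = 2187 kg bCOD/d.
Net biomass production P_X = Y_obs × Q·(S₀ − S) = 0.2243 × 2187 = 490.5 kg VSS/d.

P_X ≈ 490 kg VSS/d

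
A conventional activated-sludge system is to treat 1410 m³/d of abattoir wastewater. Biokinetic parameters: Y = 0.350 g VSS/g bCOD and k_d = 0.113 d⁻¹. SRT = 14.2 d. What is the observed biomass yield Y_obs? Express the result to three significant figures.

Y_obs ≈ 0.134 g VSS/g bCOD

The observed yield is Y_obs = Y/(1 + k_d·θ_c) = 0.350 / (1 + 0.113 × 14.2) = 0.350 / 2.605 = 0.1344 g VSS per g bCOD removed.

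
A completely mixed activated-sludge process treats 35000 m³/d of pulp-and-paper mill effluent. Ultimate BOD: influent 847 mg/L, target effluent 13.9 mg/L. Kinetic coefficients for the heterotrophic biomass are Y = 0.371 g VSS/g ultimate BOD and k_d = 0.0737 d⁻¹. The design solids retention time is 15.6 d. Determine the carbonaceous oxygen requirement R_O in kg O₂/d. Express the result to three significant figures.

R_O ≈ 22000 kg O₂/d

Correct the yield for decay: Y_obs = Y/(1 + k_d θ_c) = 0.371 / (1 + 0.0737 × 15.6) = 0.371 / 2.150 = 0.1726.
Q·(S₀ − S) = 35000 × (847 − 13.9) × 10⁻³ = 29158 kg/d removed.
Net sludge production P_X = 0.1726 × 29158 = 5032 kg VSS/d.
R_O = Q·(S₀ − S) − 1.42·P_X = 29158 − 1.42 × 5032 = 22013 kg O₂/d.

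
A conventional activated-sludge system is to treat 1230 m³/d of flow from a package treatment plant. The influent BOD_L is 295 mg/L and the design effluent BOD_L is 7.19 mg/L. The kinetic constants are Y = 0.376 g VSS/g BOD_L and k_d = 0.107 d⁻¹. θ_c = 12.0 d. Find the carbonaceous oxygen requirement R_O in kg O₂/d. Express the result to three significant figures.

R_O ≈ 271 kg O₂/d

Observed yield with endogenous decay: Y_obs = Y / (1 + k_d·θ_c) = 0.376 / (1 + 0.107 × 12.0) = 0.376 / 2.284 = 0.1646 g VSS/g BOD_L.
Q·(S₀ − S) = 1230 × (295 − 7.19) × 10⁻³ = 354.0 kg/d removed.
Biomass synthesised: P_X = Y_obs × 354.0 = 58.28 kg VSS/d.
R_O = Q·ΔS − 1.42 P_X = 354.0 − 82.75 = 271.3 kg O₂/d.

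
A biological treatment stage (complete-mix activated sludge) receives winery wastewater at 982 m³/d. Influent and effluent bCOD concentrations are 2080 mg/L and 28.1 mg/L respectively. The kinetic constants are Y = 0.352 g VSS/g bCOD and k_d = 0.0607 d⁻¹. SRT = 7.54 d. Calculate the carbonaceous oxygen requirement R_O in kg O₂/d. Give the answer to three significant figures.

R_O ≈ 1320 kg O₂/d

The observed yield is Y_obs = Y/(1 + k_d·θ_c) = 0.352 / (1 + 0.0607 × 7.54) = 0.352 / 1.458 = 0.2415 g VSS per g bCOD removed.
Mass of bCOD removed per day: Q(S₀ − S) = 982 × 2052 g/m³ = 2015 kg/d.
Biomass synthesised: P_X = Y_obs × 2015 = 486.6 kg VSS/d.
R_O = Q·(S₀ − S) − 1.42·P_X = 2015 − 1.42 × 486.6 = 1324 kg O₂/d.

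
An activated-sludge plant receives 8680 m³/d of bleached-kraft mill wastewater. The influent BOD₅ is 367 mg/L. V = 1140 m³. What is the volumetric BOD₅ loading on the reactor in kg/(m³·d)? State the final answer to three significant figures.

L_v = Q S₀ / V = 8680 × 367 × 10⁻³ / 1140 = 2.794 kg/(m³·d).

L_v ≈ 2.79 kg BOD₅/(m³·d)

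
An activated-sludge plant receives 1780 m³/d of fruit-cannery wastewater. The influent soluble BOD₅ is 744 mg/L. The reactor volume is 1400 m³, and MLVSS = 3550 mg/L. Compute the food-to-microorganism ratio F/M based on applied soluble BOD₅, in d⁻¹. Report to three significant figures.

F/M = Q·S₀ / (V·X) = 1780 × 744 / (1400 × 3550) = 0.2665 g soluble BOD₅·(g VSS·d)⁻¹.

F/M ≈ 0.266 d⁻¹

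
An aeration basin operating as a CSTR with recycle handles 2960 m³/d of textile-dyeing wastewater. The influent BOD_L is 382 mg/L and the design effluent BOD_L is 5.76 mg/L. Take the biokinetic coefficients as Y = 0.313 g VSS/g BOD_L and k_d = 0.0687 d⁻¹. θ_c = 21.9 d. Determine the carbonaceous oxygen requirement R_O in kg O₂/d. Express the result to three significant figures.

Y_obs = Y / (1 + k_d θ_c) = 0.313 / (1 + 0.0687 × 21.9) = 0.313 / 2.505 = 0.1250.
Q·(S₀ − S) = 2960 × (382 − 5.76) × 10⁻³ = 1114 kg/d removed.
P_X = Y_obs·Q·(S₀ − S) = 0.1250 × 1114 = 139.2 kg VSS/d.
R_O = Q·ΔS − 1.42 P_X = 1114 − 197.6 = 916.0 kg O₂/d.

R_O ≈ 916 kg O₂/d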